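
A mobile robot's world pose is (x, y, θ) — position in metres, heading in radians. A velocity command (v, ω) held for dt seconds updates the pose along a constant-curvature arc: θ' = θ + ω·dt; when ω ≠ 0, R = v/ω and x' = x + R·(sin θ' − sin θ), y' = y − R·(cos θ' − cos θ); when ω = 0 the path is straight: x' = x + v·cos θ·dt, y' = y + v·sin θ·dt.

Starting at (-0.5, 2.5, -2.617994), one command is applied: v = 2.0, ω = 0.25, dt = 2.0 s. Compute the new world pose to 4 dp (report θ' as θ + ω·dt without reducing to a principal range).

(-3.3319, -0.2658, -2.1180)

θ' = -2.6180 + 0.25·2.0 = -2.1180
R = v/ω = 2.0/0.25 = 8.0000
x' = -0.5 + 8.0000·(sin -2.1180 − sin -2.6180) = -3.3319
y' = 2.5 − 8.0000·(cos -2.1180 − cos -2.6180) = -0.2658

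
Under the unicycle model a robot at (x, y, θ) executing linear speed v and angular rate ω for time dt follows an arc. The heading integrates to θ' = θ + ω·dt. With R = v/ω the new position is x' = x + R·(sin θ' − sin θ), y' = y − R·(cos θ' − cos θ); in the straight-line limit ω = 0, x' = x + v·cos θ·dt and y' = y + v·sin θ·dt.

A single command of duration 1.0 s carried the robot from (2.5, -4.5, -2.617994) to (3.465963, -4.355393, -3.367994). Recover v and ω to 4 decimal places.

v = -1.0000, ω = -0.7500

Δθ = -3.367994 − -2.617994 = -0.750000
ω = Δθ/dt = -0.750000/1.0 = -0.7500
R = Δx/(sin θ' − sin θ) = 1.3333
v = R·ω = 1.3333·-0.7500 = -1.0000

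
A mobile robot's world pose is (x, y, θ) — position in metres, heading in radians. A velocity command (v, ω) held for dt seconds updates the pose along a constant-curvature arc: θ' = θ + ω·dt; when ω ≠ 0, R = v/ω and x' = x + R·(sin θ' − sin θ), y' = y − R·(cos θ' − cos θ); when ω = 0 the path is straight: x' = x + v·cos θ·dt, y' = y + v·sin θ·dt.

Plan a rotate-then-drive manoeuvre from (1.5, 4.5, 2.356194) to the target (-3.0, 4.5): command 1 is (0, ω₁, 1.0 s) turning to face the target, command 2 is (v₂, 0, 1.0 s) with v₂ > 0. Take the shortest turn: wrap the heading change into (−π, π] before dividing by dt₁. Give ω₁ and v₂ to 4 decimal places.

ω₁ = 0.7854, v₂ = 4.5000

heading to target = atan2(4.5−4.5, -3−1.5) = 3.1416
Δθ = wrap(3.1416 − 2.3562) = 0.7854; ω₁ = Δθ/dt₁ = 0.7854
distance = √((-3−1.5)² + (4.5−4.5)²) = 4.5000; v₂ = distance/dt₂ = 4.5000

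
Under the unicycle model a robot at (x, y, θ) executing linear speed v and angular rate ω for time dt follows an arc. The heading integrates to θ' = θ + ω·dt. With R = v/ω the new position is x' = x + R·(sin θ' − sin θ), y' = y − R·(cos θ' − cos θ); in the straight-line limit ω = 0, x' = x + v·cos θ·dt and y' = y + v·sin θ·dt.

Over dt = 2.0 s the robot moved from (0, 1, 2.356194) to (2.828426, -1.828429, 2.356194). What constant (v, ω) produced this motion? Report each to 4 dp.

Δθ = 2.356194 − 2.356194 = 0.000000
ω = Δθ/dt = 0.000000/2.0 = 0.0000
ω = 0 → v = (Δx·cos θ + Δy·sin θ)/dt = -2.0000

v = -2.0000, ω = 0.0000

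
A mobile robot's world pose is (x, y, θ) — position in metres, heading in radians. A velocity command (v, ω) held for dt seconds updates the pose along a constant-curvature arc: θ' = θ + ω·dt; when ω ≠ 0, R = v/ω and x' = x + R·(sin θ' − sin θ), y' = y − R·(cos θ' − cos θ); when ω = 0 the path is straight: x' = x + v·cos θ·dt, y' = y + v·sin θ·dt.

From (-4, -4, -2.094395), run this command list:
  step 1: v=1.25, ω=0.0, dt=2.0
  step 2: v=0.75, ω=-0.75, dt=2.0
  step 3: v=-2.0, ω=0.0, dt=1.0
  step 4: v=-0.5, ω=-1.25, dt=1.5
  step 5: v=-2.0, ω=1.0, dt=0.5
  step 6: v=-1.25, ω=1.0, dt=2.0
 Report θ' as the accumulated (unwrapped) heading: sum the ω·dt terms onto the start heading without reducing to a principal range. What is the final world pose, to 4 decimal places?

step 1: θ'=-2.0944 (straight) → pose (-5.2500, -6.1651, -2.0944)
step 2: θ'=-3.5944 (R=-1.0000) → pose (-6.5535, -6.5643, -3.5944)
step 3: θ'=-3.5944 (straight) → pose (-4.7551, -7.4393, -3.5944)
step 4: θ'=-5.4694 (R=0.4000) → pose (-4.6393, -8.0737, -5.4694)
step 5: θ'=-4.9694 (R=-2.0000) → pose (-5.1198, -8.9388, -4.9694)
step 6: θ'=-2.9694 (R=-1.2500) → pose (-3.6967, -10.4880, -2.9694)

(-3.6967, -10.4880, -2.9694)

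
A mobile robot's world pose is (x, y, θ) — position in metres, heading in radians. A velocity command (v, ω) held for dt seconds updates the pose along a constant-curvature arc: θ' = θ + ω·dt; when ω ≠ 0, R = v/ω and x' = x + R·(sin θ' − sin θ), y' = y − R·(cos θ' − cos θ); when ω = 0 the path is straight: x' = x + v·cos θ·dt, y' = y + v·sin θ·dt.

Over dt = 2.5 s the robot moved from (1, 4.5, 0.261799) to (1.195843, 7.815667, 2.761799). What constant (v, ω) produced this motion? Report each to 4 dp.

v = 1.7500, ω = 1.0000

Δθ = 2.761799 − 0.261799 = 2.500000
ω = Δθ/dt = 2.500000/2.5 = 1.0000
R = −Δy/(cos θ' − cos θ) = 1.7500
v = R·ω = 1.7500·1.0000 = 1.7500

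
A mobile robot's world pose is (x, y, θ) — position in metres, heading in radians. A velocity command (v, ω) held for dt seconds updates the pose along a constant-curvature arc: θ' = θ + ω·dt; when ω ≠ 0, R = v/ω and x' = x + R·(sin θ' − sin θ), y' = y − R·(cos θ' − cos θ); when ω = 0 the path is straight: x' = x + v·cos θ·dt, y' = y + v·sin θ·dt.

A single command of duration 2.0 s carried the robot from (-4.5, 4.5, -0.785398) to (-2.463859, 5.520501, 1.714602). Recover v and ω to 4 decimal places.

v = 1.5000, ω = 1.2500

Δθ = 1.714602 − -0.785398 = 2.500000
ω = Δθ/dt = 2.500000/2.0 = 1.2500
R = Δx/(sin θ' − sin θ) = 1.2000
v = R·ω = 1.2000·1.2500 = 1.5000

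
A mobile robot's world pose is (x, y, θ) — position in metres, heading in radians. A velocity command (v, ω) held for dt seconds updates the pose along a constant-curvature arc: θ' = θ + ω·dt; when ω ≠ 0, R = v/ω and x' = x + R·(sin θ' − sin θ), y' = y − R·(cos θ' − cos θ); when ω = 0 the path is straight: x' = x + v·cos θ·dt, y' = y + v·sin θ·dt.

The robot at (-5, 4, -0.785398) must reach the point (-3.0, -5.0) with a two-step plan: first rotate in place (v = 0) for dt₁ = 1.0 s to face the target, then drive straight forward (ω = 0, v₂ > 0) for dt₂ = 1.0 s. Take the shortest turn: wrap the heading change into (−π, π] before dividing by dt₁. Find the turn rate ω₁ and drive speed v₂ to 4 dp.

ω₁ = -0.5667, v₂ = 9.2195

heading to target = atan2(-5−4, -3−-5) = -1.3521
Δθ = wrap(-1.3521 − -0.7854) = -0.5667; ω₁ = Δθ/dt₁ = -0.5667
distance = √((-3−-5)² + (-5−4)²) = 9.2195; v₂ = distance/dt₂ = 9.2195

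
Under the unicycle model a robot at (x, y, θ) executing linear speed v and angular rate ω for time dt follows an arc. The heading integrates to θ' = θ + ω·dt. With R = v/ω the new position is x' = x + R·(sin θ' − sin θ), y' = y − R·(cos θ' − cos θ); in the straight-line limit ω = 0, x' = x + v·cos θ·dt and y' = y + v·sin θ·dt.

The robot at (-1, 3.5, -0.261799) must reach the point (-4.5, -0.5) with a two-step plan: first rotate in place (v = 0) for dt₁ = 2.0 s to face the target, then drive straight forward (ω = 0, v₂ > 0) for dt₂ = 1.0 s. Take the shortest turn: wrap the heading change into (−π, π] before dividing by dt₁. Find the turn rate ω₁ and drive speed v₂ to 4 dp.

ω₁ = -1.0139, v₂ = 5.3151

heading to target = atan2(-0.5−3.5, -4.5−-1) = -2.2896
Δθ = wrap(-2.2896 − -0.2618) = -2.0278; ω₁ = Δθ/dt₁ = -1.0139
distance = √((-4.5−-1)² + (-0.5−3.5)²) = 5.3151; v₂ = distance/dt₂ = 5.3151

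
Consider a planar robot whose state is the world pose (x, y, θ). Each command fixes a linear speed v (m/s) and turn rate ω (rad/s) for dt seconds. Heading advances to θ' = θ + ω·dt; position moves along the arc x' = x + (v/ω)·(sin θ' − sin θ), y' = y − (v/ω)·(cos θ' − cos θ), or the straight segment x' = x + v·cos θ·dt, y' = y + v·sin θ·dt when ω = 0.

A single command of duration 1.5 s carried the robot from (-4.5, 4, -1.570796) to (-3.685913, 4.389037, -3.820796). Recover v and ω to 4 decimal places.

Δθ = -3.820796 − -1.570796 = -2.250000
ω = Δθ/dt = -2.250000/1.5 = -1.5000
R = Δx/(sin θ' − sin θ) = 0.5000
v = R·ω = 0.5000·-1.5000 = -0.7500

v = -0.7500, ω = -1.5000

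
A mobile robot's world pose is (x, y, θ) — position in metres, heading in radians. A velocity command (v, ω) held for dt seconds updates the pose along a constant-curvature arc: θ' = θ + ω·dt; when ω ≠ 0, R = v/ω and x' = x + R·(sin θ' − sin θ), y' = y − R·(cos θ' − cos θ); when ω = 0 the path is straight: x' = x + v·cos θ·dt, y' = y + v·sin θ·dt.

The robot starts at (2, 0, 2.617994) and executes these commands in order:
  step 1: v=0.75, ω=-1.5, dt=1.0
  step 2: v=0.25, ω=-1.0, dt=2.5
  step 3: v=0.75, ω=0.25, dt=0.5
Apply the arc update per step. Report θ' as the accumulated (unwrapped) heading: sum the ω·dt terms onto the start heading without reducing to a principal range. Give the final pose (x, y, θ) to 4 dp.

(2.3639, 0.2263, -1.2570)

step 1: θ'=1.1180 (R=-0.5000) → pose (1.8004, 0.6518, 1.1180)
step 2: θ'=-1.3820 (R=-0.2500) → pose (2.2708, 0.5893, -1.3820)
step 3: θ'=-1.2570 (R=3.0000) → pose (2.3639, 0.2263, -1.2570)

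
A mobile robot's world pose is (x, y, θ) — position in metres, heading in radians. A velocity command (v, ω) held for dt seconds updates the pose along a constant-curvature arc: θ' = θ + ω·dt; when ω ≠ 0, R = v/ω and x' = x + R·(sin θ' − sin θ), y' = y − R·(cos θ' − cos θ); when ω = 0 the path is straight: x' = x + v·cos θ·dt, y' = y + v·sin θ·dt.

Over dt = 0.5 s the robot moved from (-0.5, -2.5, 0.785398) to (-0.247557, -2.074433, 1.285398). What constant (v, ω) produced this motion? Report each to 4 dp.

Δθ = 1.285398 − 0.785398 = 0.500000
ω = Δθ/dt = 0.500000/0.5 = 1.0000
R = −Δy/(cos θ' − cos θ) = 1.0000
v = R·ω = 1.0000·1.0000 = 1.0000

v = 1.0000, ω = 1.0000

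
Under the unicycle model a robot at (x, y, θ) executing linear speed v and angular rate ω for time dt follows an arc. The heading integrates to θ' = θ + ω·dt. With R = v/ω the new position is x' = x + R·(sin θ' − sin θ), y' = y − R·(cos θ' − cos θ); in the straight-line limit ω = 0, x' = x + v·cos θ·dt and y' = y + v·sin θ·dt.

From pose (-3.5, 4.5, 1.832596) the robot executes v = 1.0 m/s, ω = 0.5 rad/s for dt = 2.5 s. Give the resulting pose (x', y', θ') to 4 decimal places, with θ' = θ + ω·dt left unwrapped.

θ' = 1.8326 + 0.5·2.5 = 3.0826
R = v/ω = 1.0/0.5 = 2.0000
x' = -3.5 + 2.0000·(sin 3.0826 − sin 1.8326) = -5.3139
y' = 4.5 − 2.0000·(cos 3.0826 − cos 1.8326) = 5.9789

(-5.3139, 5.9789, 3.0826)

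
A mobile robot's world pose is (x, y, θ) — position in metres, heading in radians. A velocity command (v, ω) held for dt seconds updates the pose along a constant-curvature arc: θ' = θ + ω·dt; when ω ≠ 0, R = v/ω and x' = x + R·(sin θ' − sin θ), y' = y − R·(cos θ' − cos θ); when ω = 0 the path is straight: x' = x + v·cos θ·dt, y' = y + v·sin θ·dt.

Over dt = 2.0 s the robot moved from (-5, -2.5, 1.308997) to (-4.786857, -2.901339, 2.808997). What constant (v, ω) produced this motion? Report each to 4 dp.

Δθ = 2.808997 − 1.308997 = 1.500000
ω = Δθ/dt = 1.500000/2.0 = 0.7500
R = −Δy/(cos θ' − cos θ) = -0.3333
v = R·ω = -0.3333·0.7500 = -0.2500

v = -0.2500, ω = 0.7500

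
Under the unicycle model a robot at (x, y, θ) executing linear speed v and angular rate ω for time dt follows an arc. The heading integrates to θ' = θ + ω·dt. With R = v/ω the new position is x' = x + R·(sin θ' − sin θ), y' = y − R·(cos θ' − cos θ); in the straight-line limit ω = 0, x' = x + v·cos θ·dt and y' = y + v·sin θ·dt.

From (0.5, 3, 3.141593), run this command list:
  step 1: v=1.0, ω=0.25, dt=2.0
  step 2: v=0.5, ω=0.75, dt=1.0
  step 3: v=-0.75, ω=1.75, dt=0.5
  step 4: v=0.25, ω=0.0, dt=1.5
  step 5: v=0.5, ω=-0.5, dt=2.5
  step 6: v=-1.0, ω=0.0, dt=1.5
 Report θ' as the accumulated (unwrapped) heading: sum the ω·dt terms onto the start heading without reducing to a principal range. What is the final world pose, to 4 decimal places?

(-0.6970, 2.1614, 4.0166)

step 1: θ'=3.6416 (R=4.0000) → pose (-1.4177, 2.5103, 3.6416)
step 2: θ'=4.3916 (R=0.6667) → pose (-1.7307, 2.1355, 4.3916)
step 3: θ'=5.2666 (R=-0.4286) → pose (-1.7730, 2.4962, 5.2666)
step 4: θ'=5.2666 (straight) → pose (-1.5757, 2.1773, 5.2666)
step 5: θ'=4.0166 (R=-1.0000) → pose (-1.6585, 1.0100, 4.0166)
step 6: θ'=4.0166 (straight) → pose (-0.6970, 2.1614, 4.0166)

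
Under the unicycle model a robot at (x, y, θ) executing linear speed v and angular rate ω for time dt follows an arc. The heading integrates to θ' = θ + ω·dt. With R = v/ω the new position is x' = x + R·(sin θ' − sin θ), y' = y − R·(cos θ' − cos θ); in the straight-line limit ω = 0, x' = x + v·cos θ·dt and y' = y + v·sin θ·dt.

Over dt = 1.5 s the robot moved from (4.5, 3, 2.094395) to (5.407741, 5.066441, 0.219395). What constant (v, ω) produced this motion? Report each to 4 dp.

v = 1.7500, ω = -1.2500

Δθ = 0.219395 − 2.094395 = -1.875000
ω = Δθ/dt = -1.875000/1.5 = -1.2500
R = −Δy/(cos θ' − cos θ) = -1.4000
v = R·ω = -1.4000·-1.2500 = 1.7500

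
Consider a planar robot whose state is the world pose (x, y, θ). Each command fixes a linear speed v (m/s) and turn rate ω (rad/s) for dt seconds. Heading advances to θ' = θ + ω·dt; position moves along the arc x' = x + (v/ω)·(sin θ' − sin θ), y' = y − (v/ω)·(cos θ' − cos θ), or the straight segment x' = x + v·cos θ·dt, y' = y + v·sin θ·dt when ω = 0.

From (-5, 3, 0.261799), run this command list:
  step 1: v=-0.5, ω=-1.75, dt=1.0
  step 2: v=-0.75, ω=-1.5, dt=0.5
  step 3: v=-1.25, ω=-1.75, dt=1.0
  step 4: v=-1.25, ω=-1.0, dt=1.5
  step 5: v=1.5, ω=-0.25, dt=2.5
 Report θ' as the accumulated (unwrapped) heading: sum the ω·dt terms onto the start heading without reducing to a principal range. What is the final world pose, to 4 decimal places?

(-0.9329, 3.6425, -6.1132)

step 1: θ'=-1.4882 (R=0.2857) → pose (-5.3587, 3.2524, -1.4882)
step 2: θ'=-2.2382 (R=0.5000) → pose (-5.2531, 3.6031, -2.2382)
step 3: θ'=-3.9882 (R=0.7143) → pose (-4.1571, 3.6343, -3.9882)
step 4: θ'=-5.4882 (R=1.2500) → pose (-4.2010, 1.9307, -5.4882)
step 5: θ'=-6.1132 (R=-6.0000) → pose (-0.9329, 3.6425, -6.1132)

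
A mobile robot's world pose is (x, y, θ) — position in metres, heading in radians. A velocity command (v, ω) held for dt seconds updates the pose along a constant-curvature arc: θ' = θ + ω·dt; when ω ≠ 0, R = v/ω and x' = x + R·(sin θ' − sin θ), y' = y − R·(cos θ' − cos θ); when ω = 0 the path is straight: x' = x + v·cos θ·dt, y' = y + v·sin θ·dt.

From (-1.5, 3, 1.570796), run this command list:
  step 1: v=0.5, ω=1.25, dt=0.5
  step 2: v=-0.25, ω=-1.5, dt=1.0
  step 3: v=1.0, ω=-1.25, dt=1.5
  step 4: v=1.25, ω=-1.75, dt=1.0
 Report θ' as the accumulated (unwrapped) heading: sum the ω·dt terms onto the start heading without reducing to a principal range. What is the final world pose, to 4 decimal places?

step 1: θ'=2.1958 (R=0.4000) → pose (-1.5756, 3.2340, 2.1958)
step 2: θ'=0.6958 (R=0.1667) → pose (-1.6039, 3.0086, 0.6958)
step 3: θ'=-1.1792 (R=-0.8000) → pose (-0.3517, 2.6999, -1.1792)
step 4: θ'=-2.9292 (R=-0.7143) → pose (-0.8614, 1.7290, -2.9292)

(-0.8614, 1.7290, -2.9292)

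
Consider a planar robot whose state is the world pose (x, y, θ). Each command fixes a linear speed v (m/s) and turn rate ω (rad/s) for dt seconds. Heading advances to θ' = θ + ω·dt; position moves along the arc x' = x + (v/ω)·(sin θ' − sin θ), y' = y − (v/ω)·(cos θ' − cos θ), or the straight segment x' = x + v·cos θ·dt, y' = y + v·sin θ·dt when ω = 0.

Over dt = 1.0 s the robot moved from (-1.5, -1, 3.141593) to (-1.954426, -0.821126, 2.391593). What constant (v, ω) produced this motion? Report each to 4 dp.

Δθ = 2.391593 − 3.141593 = -0.750000
ω = Δθ/dt = -0.750000/1.0 = -0.7500
R = Δx/(sin θ' − sin θ) = -0.6667
v = R·ω = -0.6667·-0.7500 = 0.5000

v = 0.5000, ω = -0.7500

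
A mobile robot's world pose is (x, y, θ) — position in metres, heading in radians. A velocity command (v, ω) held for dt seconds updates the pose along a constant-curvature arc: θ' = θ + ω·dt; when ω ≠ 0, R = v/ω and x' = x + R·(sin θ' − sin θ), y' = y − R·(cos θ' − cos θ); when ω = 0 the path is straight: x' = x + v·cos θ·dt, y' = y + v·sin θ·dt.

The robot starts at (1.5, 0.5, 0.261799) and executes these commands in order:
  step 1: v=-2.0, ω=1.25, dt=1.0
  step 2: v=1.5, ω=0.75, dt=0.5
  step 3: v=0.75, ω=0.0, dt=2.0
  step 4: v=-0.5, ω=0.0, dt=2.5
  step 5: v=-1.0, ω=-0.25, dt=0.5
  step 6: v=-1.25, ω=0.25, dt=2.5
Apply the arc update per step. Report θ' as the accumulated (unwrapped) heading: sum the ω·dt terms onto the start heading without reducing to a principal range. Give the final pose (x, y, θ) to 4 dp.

step 1: θ'=1.5118 (R=-1.6000) → pose (0.3169, -0.9511, 1.5118)
step 2: θ'=1.8868 (R=2.0000) → pose (0.2213, -0.2117, 1.8868)
step 3: θ'=1.8868 (straight) → pose (-0.2448, 1.2141, 1.8868)
step 4: θ'=1.8868 (straight) → pose (0.1437, 0.0259, 1.8868)
step 5: θ'=1.7618 (R=4.0000) → pose (0.2690, -0.4578, 1.7618)
step 6: θ'=2.3868 (R=-5.0000) → pose (1.7523, -3.1506, 2.3868)

(1.7523, -3.1506, 2.3868)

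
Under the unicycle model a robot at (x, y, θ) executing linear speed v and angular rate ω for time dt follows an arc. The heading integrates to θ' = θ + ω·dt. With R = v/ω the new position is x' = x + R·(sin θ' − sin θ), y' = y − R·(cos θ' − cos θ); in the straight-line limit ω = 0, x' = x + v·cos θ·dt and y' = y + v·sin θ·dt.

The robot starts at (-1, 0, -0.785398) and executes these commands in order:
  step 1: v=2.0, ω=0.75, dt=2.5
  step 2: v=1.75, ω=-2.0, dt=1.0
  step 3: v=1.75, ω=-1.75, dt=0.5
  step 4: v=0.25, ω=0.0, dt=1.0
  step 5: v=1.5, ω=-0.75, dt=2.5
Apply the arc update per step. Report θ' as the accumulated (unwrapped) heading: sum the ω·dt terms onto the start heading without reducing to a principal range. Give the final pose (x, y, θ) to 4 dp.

(1.9044, -1.5984, -3.6604)

step 1: θ'=1.0896 (R=2.6667) → pose (3.2495, 0.6514, 1.0896)
step 2: θ'=-0.9104 (R=-0.8750) → pose (4.7161, 0.7832, -0.9104)
step 3: θ'=-1.7854 (R=-1.0000) → pose (4.9034, -0.0432, -1.7854)
step 4: θ'=-1.7854 (straight) → pose (4.8502, -0.2875, -1.7854)
step 5: θ'=-3.6604 (R=-2.0000) → pose (1.9044, -1.5984, -3.6604)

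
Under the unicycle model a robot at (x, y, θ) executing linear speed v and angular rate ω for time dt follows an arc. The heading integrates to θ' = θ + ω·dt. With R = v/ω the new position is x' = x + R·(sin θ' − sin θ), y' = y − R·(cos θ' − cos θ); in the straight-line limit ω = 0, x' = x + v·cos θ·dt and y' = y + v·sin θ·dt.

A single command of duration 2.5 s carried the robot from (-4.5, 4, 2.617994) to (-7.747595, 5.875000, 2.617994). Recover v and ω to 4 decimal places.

v = 1.5000, ω = 0.0000

Δθ = 2.617994 − 2.617994 = 0.000000
ω = Δθ/dt = 0.000000/2.5 = 0.0000
ω = 0 → v = (Δx·cos θ + Δy·sin θ)/dt = 1.5000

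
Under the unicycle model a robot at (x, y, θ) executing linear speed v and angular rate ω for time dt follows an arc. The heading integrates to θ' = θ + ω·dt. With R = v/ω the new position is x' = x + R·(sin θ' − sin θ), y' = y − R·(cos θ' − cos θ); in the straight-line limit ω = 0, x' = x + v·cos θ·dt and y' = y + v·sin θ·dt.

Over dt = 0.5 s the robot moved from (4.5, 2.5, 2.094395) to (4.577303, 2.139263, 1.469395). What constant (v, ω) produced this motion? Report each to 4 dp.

Δθ = 1.469395 − 2.094395 = -0.625000
ω = Δθ/dt = -0.625000/0.5 = -1.2500
R = −Δy/(cos θ' − cos θ) = 0.6000
v = R·ω = 0.6000·-1.2500 = -0.7500

v = -0.7500, ω = -1.2500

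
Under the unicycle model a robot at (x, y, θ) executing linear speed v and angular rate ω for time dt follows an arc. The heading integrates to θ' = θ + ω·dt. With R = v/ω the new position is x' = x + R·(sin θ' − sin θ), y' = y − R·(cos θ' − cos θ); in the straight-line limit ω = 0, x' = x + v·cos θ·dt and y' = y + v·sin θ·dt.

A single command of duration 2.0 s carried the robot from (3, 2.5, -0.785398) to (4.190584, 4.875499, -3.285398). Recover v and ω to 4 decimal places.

v = -1.7500, ω = -1.2500

Δθ = -3.285398 − -0.785398 = -2.500000
ω = Δθ/dt = -2.500000/2.0 = -1.2500
R = −Δy/(cos θ' − cos θ) = 1.4000
v = R·ω = 1.4000·-1.2500 = -1.7500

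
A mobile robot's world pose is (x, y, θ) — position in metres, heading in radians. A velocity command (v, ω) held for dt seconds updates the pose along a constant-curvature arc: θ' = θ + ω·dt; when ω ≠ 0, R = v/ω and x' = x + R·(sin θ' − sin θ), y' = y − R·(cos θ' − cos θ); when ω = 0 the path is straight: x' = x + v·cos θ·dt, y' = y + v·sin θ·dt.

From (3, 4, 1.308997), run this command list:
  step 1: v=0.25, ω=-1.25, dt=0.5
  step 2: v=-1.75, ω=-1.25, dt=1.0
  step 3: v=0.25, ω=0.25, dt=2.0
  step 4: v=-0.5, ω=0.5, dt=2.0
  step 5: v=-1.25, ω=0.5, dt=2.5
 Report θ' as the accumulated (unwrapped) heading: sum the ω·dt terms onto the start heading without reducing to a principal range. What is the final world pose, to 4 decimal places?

(0.9972, 0.5244, 2.1840)

step 1: θ'=0.6840 (R=-0.2000) → pose (3.0668, 4.1032, 0.6840)
step 2: θ'=-0.5660 (R=1.4000) → pose (1.4314, 4.0066, -0.5660)
step 3: θ'=-0.0660 (R=1.0000) → pose (1.9017, 3.8529, -0.0660)
step 4: θ'=0.9340 (R=-1.0000) → pose (1.0317, 3.4497, 0.9340)
step 5: θ'=2.1840 (R=-2.5000) → pose (0.9972, 0.5244, 2.1840)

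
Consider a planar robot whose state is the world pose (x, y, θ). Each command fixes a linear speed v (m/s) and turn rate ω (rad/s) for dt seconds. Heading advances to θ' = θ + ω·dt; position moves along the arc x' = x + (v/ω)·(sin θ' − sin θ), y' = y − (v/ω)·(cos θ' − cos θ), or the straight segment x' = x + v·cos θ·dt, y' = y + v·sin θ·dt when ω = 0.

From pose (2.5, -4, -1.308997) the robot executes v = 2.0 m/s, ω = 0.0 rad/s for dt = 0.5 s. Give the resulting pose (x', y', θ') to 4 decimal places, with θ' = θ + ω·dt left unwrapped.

(2.7588, -4.9659, -1.3090)

θ' = -1.3090 + 0.0·0.5 = -1.3090
ω = 0 → straight: x' = 2.5 + 2.0·cos(-1.3090)·0.5 = 2.7588
y' = -4 + 2.0·sin(-1.3090)·0.5 = -4.9659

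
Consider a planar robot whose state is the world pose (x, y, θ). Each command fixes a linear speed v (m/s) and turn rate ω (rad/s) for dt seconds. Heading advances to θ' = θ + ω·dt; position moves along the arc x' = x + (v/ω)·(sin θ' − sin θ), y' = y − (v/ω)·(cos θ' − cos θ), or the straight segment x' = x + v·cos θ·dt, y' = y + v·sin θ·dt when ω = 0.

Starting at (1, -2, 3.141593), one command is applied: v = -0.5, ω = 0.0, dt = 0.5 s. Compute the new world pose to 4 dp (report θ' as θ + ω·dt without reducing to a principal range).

(1.2500, -2.0000, 3.1416)

θ' = 3.1416 + 0.0·0.5 = 3.1416
ω = 0 → straight: x' = 1 + -0.5·cos(3.1416)·0.5 = 1.2500
y' = -2 + -0.5·sin(3.1416)·0.5 = -2.0000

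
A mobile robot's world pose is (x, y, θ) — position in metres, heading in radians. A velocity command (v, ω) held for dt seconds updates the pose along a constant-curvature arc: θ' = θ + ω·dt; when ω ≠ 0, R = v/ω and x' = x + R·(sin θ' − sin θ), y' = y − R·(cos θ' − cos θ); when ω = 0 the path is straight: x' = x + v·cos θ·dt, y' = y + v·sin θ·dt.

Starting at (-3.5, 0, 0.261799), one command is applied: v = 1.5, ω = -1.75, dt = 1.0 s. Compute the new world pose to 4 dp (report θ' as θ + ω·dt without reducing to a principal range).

θ' = 0.2618 + -1.75·1.0 = -1.4882
R = v/ω = 1.5/-1.75 = -0.8571
x' = -3.5 + -0.8571·(sin -1.4882 − sin 0.2618) = -2.4239
y' = 0 − -0.8571·(cos -1.4882 − cos 0.2618) = -0.7572

(-2.4239, -0.7572, -1.4882)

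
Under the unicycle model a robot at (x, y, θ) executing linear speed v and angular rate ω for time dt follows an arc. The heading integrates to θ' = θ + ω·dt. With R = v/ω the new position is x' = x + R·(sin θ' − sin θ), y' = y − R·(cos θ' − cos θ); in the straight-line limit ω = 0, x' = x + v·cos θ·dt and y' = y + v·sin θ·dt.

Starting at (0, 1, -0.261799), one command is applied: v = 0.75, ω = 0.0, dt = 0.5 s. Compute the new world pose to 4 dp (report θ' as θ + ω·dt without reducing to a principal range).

θ' = -0.2618 + 0.0·0.5 = -0.2618
ω = 0 → straight: x' = 0 + 0.75·cos(-0.2618)·0.5 = 0.3622
y' = 1 + 0.75·sin(-0.2618)·0.5 = 0.9029

(0.3622, 0.9029, -0.2618)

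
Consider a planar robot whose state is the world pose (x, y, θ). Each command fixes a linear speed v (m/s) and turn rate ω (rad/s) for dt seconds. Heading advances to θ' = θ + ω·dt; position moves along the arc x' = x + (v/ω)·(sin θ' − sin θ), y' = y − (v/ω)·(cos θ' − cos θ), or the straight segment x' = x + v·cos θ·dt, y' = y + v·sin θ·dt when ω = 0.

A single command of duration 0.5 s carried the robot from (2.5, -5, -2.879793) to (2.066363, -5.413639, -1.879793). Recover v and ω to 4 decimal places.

Δθ = -1.879793 − -2.879793 = 1.000000
ω = Δθ/dt = 1.000000/0.5 = 2.0000
R = Δx/(sin θ' − sin θ) = 0.6250
v = R·ω = 0.6250·2.0000 = 1.2500

v = 1.2500, ω = 2.0000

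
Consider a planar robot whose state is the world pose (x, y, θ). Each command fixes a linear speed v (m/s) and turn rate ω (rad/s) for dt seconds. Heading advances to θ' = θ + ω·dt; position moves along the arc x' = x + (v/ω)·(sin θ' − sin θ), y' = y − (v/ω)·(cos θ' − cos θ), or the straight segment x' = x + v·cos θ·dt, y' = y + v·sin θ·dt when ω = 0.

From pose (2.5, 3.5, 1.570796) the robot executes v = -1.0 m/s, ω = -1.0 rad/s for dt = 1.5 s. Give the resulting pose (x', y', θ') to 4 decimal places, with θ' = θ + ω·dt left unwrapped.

θ' = 1.5708 + -1.0·1.5 = 0.0708
R = v/ω = -1.0/-1.0 = 1.0000
x' = 2.5 + 1.0000·(sin 0.0708 − sin 1.5708) = 1.5707
y' = 3.5 − 1.0000·(cos 0.0708 − cos 1.5708) = 2.5025

(1.5707, 2.5025, 0.0708)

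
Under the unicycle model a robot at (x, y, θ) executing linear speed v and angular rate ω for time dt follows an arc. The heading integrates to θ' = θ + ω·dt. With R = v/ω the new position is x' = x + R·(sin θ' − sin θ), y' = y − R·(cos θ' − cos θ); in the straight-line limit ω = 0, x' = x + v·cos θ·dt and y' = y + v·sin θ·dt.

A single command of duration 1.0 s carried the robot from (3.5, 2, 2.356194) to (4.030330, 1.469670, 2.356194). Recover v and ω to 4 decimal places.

Δθ = 2.356194 − 2.356194 = 0.000000
ω = Δθ/dt = 0.000000/1.0 = 0.0000
ω = 0 → v = (Δx·cos θ + Δy·sin θ)/dt = -0.7500

v = -0.7500, ω = 0.0000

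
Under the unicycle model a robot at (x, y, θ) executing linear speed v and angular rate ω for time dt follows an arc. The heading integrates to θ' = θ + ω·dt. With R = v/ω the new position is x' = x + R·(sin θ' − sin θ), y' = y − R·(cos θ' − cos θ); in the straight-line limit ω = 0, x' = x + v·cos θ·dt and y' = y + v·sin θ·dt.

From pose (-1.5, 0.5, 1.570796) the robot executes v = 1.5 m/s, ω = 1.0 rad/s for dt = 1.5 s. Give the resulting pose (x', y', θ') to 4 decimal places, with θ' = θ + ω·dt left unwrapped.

θ' = 1.5708 + 1.0·1.5 = 3.0708
R = v/ω = 1.5/1.0 = 1.5000
x' = -1.5 + 1.5000·(sin 3.0708 − sin 1.5708) = -2.8939
y' = 0.5 − 1.5000·(cos 3.0708 − cos 1.5708) = 1.9962

(-2.8939, 1.9962, 3.0708)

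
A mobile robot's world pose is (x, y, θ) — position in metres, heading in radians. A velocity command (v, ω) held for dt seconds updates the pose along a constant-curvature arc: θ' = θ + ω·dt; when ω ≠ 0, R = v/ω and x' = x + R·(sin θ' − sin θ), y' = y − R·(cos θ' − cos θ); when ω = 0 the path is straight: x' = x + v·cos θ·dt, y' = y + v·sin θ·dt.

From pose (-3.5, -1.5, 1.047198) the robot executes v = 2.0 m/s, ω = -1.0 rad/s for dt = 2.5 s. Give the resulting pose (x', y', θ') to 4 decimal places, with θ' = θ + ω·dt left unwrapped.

(0.2181, -2.2646, -1.4528)

θ' = 1.0472 + -1.0·2.5 = -1.4528
R = v/ω = 2.0/-1.0 = -2.0000
x' = -3.5 + -2.0000·(sin -1.4528 − sin 1.0472) = 0.2181
y' = -1.5 − -2.0000·(cos -1.4528 − cos 1.0472) = -2.2646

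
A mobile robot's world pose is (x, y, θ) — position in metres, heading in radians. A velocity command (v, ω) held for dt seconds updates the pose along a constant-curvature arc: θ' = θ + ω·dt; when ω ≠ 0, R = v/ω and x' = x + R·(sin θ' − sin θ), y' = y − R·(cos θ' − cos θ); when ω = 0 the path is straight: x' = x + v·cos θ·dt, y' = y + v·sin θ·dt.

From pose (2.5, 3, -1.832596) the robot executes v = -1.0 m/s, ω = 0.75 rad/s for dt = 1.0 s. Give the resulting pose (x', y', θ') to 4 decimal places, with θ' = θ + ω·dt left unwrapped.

θ' = -1.8326 + 0.75·1.0 = -1.0826
R = v/ω = -1.0/0.75 = -1.3333
x' = 2.5 + -1.3333·(sin -1.0826 − sin -1.8326) = 2.3897
y' = 3 − -1.3333·(cos -1.0826 − cos -1.8326) = 3.9705

(2.3897, 3.9705, -1.0826)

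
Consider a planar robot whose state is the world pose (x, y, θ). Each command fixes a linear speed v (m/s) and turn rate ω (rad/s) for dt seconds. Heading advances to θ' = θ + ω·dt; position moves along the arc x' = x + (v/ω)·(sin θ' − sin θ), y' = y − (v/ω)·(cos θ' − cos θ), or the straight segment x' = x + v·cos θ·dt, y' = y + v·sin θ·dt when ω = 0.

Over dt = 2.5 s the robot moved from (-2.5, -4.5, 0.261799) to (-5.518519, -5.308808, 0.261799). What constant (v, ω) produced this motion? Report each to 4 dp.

Δθ = 0.261799 − 0.261799 = 0.000000
ω = Δθ/dt = 0.000000/2.5 = 0.0000
ω = 0 → v = (Δx·cos θ + Δy·sin θ)/dt = -1.2500

v = -1.2500, ω = 0.0000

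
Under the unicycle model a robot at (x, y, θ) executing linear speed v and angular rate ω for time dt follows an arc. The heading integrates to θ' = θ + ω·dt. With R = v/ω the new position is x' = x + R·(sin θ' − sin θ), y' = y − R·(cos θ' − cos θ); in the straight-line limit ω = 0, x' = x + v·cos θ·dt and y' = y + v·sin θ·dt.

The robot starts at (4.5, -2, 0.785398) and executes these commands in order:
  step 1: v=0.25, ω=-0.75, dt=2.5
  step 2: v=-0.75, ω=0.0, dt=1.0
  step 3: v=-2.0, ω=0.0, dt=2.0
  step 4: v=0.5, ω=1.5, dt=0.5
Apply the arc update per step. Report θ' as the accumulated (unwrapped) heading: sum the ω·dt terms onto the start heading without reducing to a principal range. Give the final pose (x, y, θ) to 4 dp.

(3.0171, 1.9692, -0.3396)

step 1: θ'=-1.0896 (R=-0.3333) → pose (5.0312, -2.0814, -1.0896)
step 2: θ'=-1.0896 (straight) → pose (4.6841, -1.4166, -1.0896)
step 3: θ'=-1.0896 (straight) → pose (2.8327, 2.1292, -1.0896)
step 4: θ'=-0.3396 (R=0.3333) → pose (3.0171, 1.9692, -0.3396)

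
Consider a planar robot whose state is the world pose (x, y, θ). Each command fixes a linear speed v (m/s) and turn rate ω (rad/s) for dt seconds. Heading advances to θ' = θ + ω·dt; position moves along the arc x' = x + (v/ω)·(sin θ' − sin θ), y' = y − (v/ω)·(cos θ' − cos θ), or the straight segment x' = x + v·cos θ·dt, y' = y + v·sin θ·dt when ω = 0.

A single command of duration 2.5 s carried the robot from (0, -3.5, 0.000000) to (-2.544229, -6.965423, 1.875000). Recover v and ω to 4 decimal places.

Δθ = 1.875000 − 0.000000 = 1.875000
ω = Δθ/dt = 1.875000/2.5 = 0.7500
R = −Δy/(cos θ' − cos θ) = -2.6667
v = R·ω = -2.6667·0.7500 = -2.0000

v = -2.0000, ω = 0.7500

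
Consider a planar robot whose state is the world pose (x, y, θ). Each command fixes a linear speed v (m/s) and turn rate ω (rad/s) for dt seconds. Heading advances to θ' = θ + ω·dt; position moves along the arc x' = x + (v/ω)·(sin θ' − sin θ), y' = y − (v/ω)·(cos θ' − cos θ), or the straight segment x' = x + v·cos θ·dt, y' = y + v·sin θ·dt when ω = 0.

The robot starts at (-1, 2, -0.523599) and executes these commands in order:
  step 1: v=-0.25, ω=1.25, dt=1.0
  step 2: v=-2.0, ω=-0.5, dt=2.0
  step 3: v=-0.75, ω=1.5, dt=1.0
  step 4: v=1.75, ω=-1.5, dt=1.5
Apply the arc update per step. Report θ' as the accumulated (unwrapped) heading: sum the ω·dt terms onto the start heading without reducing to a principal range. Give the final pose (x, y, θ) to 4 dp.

(-3.4816, 1.0159, -1.0236)

step 1: θ'=0.7264 (R=-0.2000) → pose (-1.2328, 1.9763, 0.7264)
step 2: θ'=-0.2736 (R=4.0000) → pose (-4.9704, 1.1154, -0.2736)
step 3: θ'=1.2264 (R=-0.5000) → pose (-5.5761, 0.8028, 1.2264)
step 4: θ'=-1.0236 (R=-1.1667) → pose (-3.4816, 1.0159, -1.0236)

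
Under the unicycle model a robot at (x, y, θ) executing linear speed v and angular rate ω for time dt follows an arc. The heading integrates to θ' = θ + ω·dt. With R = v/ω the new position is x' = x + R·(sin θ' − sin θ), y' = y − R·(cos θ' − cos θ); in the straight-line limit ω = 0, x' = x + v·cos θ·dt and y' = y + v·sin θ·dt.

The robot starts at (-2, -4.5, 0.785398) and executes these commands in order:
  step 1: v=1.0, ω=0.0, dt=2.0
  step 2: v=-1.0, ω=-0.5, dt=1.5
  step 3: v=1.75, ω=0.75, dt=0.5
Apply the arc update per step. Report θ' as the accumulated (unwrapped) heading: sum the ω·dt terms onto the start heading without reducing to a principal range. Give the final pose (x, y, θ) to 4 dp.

(-1.0809, -3.4780, 0.4104)

step 1: θ'=0.7854 (straight) → pose (-0.5858, -3.0858, 0.7854)
step 2: θ'=0.0354 (R=2.0000) → pose (-1.9292, -3.6703, 0.0354)
step 3: θ'=0.4104 (R=2.3333) → pose (-1.0809, -3.4780, 0.4104)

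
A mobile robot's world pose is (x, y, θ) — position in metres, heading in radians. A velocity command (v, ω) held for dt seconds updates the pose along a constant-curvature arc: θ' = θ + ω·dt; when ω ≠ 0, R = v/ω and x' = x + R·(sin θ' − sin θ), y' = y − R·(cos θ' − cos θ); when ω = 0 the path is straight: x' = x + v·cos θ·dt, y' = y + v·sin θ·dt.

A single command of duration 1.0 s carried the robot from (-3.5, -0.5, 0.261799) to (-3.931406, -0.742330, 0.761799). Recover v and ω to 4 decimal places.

Δθ = 0.761799 − 0.261799 = 0.500000
ω = Δθ/dt = 0.500000/1.0 = 0.5000
R = Δx/(sin θ' − sin θ) = -1.0000
v = R·ω = -1.0000·0.5000 = -0.5000

v = -0.5000, ω = 0.5000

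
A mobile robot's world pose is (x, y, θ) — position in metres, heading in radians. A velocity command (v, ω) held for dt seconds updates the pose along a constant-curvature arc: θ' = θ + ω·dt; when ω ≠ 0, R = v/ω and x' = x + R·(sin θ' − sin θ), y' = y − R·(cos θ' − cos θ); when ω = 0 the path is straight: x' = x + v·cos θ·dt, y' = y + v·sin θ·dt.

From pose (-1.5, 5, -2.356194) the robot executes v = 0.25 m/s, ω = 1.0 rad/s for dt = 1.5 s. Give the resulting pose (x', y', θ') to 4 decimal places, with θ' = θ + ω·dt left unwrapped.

θ' = -2.3562 + 1.0·1.5 = -0.8562
R = v/ω = 0.25/1.0 = 0.2500
x' = -1.5 + 0.2500·(sin -0.8562 − sin -2.3562) = -1.5121
y' = 5 − 0.2500·(cos -0.8562 − cos -2.3562) = 4.6594

(-1.5121, 4.6594, -0.8562)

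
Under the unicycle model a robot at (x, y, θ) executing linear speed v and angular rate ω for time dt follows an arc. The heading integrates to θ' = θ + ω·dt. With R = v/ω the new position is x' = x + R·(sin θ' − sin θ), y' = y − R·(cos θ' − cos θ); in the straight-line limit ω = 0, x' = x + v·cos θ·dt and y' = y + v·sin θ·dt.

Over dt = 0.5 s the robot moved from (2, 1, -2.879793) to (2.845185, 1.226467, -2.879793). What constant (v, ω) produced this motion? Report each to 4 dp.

Δθ = -2.879793 − -2.879793 = 0.000000
ω = Δθ/dt = 0.000000/0.5 = 0.0000
ω = 0 → v = (Δx·cos θ + Δy·sin θ)/dt = -1.7500

v = -1.7500, ω = 0.0000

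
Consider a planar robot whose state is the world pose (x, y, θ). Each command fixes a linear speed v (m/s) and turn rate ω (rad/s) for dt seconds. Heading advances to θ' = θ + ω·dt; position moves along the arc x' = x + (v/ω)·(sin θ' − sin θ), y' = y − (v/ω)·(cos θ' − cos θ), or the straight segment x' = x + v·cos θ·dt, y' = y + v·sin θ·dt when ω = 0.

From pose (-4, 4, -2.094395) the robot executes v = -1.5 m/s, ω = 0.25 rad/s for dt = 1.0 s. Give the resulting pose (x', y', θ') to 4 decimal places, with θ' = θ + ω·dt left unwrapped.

(-3.4193, 5.3788, -1.8444)

θ' = -2.0944 + 0.25·1.0 = -1.8444
R = v/ω = -1.5/0.25 = -6.0000
x' = -4 + -6.0000·(sin -1.8444 − sin -2.0944) = -3.4193
y' = 4 − -6.0000·(cos -1.8444 − cos -2.0944) = 5.3788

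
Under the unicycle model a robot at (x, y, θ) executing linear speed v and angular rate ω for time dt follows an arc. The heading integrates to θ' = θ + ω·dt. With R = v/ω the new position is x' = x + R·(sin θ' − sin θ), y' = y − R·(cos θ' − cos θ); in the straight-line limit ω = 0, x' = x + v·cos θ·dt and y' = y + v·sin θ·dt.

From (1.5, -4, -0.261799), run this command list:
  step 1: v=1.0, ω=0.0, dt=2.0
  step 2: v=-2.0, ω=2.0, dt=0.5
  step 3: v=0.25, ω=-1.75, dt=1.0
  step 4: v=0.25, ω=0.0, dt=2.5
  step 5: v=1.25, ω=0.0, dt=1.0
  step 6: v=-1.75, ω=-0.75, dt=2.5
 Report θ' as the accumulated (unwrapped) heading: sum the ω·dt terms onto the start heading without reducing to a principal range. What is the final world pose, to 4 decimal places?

(5.1018, -2.8679, -2.8868)

step 1: θ'=-0.2618 (straight) → pose (3.4319, -4.5176, -0.2618)
step 2: θ'=0.7382 (R=-1.0000) → pose (2.5001, -4.7439, 0.7382)
step 3: θ'=-1.0118 (R=-0.1429) → pose (2.7173, -4.7738, -1.0118)
step 4: θ'=-1.0118 (straight) → pose (3.0488, -5.3037, -1.0118)
step 5: θ'=-1.0118 (straight) → pose (3.7117, -6.3634, -1.0118)
step 6: θ'=-2.8868 (R=2.3333) → pose (5.1018, -2.8679, -2.8868)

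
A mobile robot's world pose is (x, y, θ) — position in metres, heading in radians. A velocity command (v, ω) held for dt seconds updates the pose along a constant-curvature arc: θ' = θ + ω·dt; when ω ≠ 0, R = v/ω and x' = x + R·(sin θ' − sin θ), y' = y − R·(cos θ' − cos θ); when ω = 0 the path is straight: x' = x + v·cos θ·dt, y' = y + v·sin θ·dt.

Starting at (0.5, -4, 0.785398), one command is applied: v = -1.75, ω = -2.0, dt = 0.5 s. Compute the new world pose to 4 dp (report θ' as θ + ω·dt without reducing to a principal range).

(-0.3051, -4.2362, -0.2146)

θ' = 0.7854 + -2.0·0.5 = -0.2146
R = v/ω = -1.75/-2.0 = 0.8750
x' = 0.5 + 0.8750·(sin -0.2146 − sin 0.7854) = -0.3051
y' = -4 − 0.8750·(cos -0.2146 − cos 0.7854) = -4.2362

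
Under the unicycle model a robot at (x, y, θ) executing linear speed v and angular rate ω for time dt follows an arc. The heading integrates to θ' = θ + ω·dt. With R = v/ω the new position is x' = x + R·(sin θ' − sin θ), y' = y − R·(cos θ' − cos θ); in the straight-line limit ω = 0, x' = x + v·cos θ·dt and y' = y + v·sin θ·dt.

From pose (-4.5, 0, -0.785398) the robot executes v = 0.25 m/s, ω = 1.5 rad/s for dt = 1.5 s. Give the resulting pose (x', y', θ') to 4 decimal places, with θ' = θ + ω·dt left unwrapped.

(-4.2164, 0.1002, 1.4646)

θ' = -0.7854 + 1.5·1.5 = 1.4646
R = v/ω = 0.25/1.5 = 0.1667
x' = -4.5 + 0.1667·(sin 1.4646 − sin -0.7854) = -4.2164
y' = 0 − 0.1667·(cos 1.4646 − cos -0.7854) = 0.1002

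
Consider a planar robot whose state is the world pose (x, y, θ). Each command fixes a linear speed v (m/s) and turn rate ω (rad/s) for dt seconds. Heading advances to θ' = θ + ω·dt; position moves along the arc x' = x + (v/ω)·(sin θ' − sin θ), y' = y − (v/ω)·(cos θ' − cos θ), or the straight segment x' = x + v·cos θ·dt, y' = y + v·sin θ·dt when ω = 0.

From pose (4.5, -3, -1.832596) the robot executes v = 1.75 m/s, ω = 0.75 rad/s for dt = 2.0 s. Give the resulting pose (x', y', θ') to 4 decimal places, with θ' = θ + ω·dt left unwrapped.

θ' = -1.8326 + 0.75·2.0 = -0.3326
R = v/ω = 1.75/0.75 = 2.3333
x' = 4.5 + 2.3333·(sin -0.3326 − sin -1.8326) = 5.9920
y' = -3 − 2.3333·(cos -0.3326 − cos -1.8326) = -5.8094

(5.9920, -5.8094, -0.3326)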